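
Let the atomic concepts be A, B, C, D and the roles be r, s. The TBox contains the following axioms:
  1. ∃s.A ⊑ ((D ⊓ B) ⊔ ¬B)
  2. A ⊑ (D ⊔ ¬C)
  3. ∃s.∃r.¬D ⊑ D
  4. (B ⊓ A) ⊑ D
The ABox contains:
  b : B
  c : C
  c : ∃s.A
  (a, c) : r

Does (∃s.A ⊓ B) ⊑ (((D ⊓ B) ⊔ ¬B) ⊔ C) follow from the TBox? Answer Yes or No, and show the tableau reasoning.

1. (∃s.A ⊓ B) ⊑ (((D ⊓ B) ⊔ ¬B) ⊔ C)  ⇔  ((∃s.A ⊓ B) ⊓ (((¬D ⊔ ¬B) ⊓ B) ⊓ ¬C)) unsat w.r.t. T
   all branches close; clash {B, ¬B} at x₀
2. Hence (∃s.A ⊓ B) ⊑ (((D ⊓ B) ⊔ ¬B) ⊔ C): entailed.

Yes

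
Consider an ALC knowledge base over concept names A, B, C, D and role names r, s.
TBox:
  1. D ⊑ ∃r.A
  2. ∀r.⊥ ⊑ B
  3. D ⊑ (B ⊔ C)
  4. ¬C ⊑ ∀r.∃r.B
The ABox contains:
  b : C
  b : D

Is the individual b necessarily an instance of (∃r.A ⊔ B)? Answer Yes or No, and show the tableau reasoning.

Yes

1. b : (∃r.A ⊔ B)?  L(b) = {C, D} ∪ {(∀r.¬A ⊓ ¬B)}
   clash {B, ¬B} at b — b ∈ (∃r.A ⊔ B)
2. Hence b : (∃r.A ⊔ B): entailed.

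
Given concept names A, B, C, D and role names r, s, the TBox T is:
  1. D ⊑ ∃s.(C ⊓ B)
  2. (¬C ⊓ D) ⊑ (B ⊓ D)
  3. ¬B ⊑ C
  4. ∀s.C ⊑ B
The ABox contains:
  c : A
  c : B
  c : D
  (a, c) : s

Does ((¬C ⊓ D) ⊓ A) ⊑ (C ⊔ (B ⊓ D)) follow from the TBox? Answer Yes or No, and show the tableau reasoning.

Yes

1. ((¬C ⊓ D) ⊓ A) ⊑ (C ⊔ (B ⊓ D))  ⇔  (((¬C ⊓ D) ⊓ A) ⊓ (¬C ⊓ (¬B ⊔ ¬D))) unsat w.r.t. T
   all branches close; clash {C, ¬C} at x₀
2. Hence ((¬C ⊓ D) ⊓ A) ⊑ (C ⊔ (B ⊓ D)): entailed.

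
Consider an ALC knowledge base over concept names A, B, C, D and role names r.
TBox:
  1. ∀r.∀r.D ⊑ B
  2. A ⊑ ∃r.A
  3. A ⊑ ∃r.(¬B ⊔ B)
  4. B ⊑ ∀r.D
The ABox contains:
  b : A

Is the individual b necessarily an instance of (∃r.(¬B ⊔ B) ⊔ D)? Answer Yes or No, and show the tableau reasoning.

1. b : (∃r.(¬B ⊔ B) ⊔ D)?  L(b) = {A} ∪ {(∀r.(B ⊓ ¬B) ⊓ ¬D)}
   clash {B, ¬B} at an ∃-successor — b ∈ (∃r.(¬B ⊔ B) ⊔ D)
2. Hence b : (∃r.(¬B ⊔ B) ⊔ D): entailed.

Yes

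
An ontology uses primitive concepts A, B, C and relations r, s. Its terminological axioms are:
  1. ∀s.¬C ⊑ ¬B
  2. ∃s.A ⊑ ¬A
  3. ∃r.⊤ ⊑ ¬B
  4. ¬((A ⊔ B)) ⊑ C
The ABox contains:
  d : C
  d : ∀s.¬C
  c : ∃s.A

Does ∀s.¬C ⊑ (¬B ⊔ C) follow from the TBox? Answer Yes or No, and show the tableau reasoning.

Yes

1. ∀s.¬C ⊑ (¬B ⊔ C)  ⇔  (∀s.¬C ⊓ (B ⊓ ¬C)) unsat w.r.t. T
   all branches close; clash {C, ¬C} at x₀
2. Hence ∀s.¬C ⊑ (¬B ⊔ C): entailed.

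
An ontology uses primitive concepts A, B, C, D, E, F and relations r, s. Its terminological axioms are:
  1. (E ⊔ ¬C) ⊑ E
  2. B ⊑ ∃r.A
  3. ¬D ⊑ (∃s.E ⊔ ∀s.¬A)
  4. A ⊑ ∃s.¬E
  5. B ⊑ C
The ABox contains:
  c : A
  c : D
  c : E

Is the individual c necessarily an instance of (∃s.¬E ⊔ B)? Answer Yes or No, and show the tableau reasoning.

Yes

1. c : (∃s.¬E ⊔ B)?  L(c) = {A, D, E} ∪ {(∀s.E ⊓ ¬B)}
   clash {E, ¬E} at an ∃-successor — c ∈ (∃s.¬E ⊔ B)
2. Hence c : (∃s.¬E ⊔ B): entailed.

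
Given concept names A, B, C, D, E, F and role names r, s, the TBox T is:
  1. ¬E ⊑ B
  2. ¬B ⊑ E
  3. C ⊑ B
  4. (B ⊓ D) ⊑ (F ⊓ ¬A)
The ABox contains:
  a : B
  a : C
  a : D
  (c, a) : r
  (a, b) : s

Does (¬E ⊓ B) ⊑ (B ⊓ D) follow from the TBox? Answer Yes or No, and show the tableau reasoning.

1. (¬E ⊓ B) ⊑ (B ⊓ D)  ⇔  ((¬E ⊓ B) ⊓ (¬B ⊔ ¬D)) unsat w.r.t. T
   open: L(x₀) ⊇ {B, ¬D, ¬E}
2. Hence (¬E ⊓ B) ⊑ (B ⊓ D): not entailed.

No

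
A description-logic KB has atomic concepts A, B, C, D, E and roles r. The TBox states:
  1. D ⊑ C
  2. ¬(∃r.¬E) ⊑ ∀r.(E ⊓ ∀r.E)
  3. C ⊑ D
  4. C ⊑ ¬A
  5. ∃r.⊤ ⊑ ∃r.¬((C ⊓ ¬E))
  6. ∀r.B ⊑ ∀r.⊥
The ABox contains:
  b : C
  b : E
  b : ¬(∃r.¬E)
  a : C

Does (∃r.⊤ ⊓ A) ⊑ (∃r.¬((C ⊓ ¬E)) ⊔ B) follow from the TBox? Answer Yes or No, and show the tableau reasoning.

Yes

1. (∃r.⊤ ⊓ A) ⊑ (∃r.¬((C ⊓ ¬E)) ⊔ B)  ⇔  ((∃r.⊤ ⊓ A) ⊓ (∀r.(C ⊓ ¬E) ⊓ ¬B)) unsat w.r.t. T
   all branches close; clash {A, ¬A} at x₀
2. Hence (∃r.⊤ ⊓ A) ⊑ (∃r.¬((C ⊓ ¬E)) ⊔ B): entailed.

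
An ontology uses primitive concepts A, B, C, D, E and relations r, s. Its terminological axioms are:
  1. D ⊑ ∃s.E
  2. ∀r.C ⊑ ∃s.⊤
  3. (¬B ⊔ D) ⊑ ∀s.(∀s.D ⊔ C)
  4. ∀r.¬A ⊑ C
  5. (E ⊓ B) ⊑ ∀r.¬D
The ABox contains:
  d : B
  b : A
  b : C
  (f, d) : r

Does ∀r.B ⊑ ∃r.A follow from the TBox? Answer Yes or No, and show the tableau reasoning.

No

1. ∀r.B ⊑ ∃r.A  ⇔  (∀r.B ⊓ ∀r.¬A) unsat w.r.t. T
   apply at x₀: ∀r.¬A⊑C
   open: L(x₀) ⊇ {B, C, ¬D, ¬E, ∀r.B, …} (+ ∃-successors)
2. Hence ∀r.B ⊑ ∃r.A: not entailed.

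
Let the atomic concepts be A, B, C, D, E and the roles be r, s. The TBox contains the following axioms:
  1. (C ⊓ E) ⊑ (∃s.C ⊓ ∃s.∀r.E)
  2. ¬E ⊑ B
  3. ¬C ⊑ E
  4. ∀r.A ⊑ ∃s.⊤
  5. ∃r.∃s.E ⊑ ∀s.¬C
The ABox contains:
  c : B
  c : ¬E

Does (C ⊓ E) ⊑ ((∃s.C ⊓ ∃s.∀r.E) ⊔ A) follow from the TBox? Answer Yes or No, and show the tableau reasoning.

Yes

1. (C ⊓ E) ⊑ ((∃s.C ⊓ ∃s.∀r.E) ⊔ A)  ⇔  ((C ⊓ E) ⊓ ((∀s.¬C ⊔ ∀s.∃r.¬E) ⊓ ¬A)) unsat w.r.t. T
   all branches close; clash {C, ¬C} at an ∃-successor
2. Hence (C ⊓ E) ⊑ ((∃s.C ⊓ ∃s.∀r.E) ⊔ A): entailed.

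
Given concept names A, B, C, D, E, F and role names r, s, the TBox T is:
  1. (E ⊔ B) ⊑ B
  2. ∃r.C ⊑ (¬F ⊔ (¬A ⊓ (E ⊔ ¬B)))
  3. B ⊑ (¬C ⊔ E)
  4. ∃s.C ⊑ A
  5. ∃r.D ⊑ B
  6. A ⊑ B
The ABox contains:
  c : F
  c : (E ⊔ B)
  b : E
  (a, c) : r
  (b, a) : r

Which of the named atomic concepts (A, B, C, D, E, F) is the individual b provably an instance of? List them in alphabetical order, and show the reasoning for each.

{B, E}

1. b : A?  L(b) = {E} ∪ {¬A}
   open: L(b) ⊇ {B, E, ¬A, ∀r.¬C, ∀s.¬C} — b ∉ A possible
2. b : B?  L(b) = {E} ∪ {¬B}
   clash {B, ¬B} at b — b ∈ B
3. b : C?  L(b) = {E} ∪ {¬C}
   open: L(b) ⊇ {B, E, ¬A, ¬C, ∀r.¬C, …} — b ∉ C possible
4. b : D?  L(b) = {E} ∪ {¬D}
   open: L(b) ⊇ {B, E, ¬A, ¬D, ∀r.¬C, …} — b ∉ D possible
5. b : E?  L(b) = {E} ∪ {¬E}
   clash {E, ¬E} at b — b ∈ E
6. b : F?  L(b) = {E} ∪ {¬F}
   open: L(b) ⊇ {B, E, ¬A, ¬F, ∀r.¬C, …} — b ∉ F possible
7. Entailed for b: {B, E}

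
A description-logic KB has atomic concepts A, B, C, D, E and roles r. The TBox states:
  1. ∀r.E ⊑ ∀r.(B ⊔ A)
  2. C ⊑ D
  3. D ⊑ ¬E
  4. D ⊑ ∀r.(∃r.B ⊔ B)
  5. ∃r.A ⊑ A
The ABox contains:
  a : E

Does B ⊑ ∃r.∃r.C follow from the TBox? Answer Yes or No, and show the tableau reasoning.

No

1. B ⊑ ∃r.∃r.C  ⇔  (B ⊓ ∀r.∀r.¬C) unsat w.r.t. T
   open: L(x₀) ⊇ {B, ¬C, ¬D, ∀r.¬A, ∀r.∀r.¬C, …} (+ ∃-successors)
2. Hence B ⊑ ∃r.∃r.C: not entailed.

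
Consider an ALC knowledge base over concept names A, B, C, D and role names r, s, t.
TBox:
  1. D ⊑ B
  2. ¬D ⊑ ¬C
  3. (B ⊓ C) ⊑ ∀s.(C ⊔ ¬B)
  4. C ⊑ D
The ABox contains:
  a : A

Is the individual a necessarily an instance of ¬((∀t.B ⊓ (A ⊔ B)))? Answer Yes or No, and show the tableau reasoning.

1. a : ¬((∀t.B ⊓ (A ⊔ B)))?  L(a) = {A} ∪ {(∀t.B ⊓ (A ⊔ B))}
   open: L(a) ⊇ {A, B, D, ¬C, ∀t.B} — a ∉ ¬((∀t.B ⊓ (A ⊔ B))) possible
2. Hence a : ¬((∀t.B ⊓ (A ⊔ B))): not entailed.

No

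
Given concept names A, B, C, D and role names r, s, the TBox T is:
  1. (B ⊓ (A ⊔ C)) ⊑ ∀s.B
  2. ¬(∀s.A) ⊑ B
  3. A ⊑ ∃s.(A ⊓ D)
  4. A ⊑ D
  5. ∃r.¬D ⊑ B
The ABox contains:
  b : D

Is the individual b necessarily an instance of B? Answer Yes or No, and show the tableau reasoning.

1. b : B?  L(b) = {D} ∪ {¬B}
   open: L(b) ⊇ {D, ¬A, ¬B, ∀r.D, ∀s.A} — b ∉ B possible
2. Hence b : B: not entailed.

No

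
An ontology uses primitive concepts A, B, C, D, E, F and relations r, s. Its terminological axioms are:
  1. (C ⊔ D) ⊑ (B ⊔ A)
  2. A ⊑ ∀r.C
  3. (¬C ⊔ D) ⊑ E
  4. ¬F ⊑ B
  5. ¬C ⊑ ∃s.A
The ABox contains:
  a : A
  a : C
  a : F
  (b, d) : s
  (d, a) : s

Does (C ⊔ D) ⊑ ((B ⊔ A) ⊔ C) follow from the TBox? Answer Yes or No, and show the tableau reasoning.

Yes

1. (C ⊔ D) ⊑ ((B ⊔ A) ⊔ C)  ⇔  ((C ⊔ D) ⊓ ((¬B ⊓ ¬A) ⊓ ¬C)) unsat w.r.t. T
   all branches close; clash {B, ¬B} at x₀
2. Hence (C ⊔ D) ⊑ ((B ⊔ A) ⊔ C): entailed.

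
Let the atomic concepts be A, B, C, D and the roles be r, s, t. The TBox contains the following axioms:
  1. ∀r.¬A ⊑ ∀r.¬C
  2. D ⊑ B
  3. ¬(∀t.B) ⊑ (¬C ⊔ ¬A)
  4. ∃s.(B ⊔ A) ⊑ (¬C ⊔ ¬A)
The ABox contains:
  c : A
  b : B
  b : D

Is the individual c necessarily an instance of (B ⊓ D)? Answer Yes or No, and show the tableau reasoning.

No

1. c : (B ⊓ D)?  L(c) = {A} ∪ {(¬B ⊔ ¬D)}
   open: L(c) ⊇ {A, ¬B, ¬D, ∀s.(¬B ⊓ ¬A), ∀t.B, …} (+ ∃-successors) — c ∉ (B ⊓ D) possible
2. Hence c : (B ⊓ D): not entailed.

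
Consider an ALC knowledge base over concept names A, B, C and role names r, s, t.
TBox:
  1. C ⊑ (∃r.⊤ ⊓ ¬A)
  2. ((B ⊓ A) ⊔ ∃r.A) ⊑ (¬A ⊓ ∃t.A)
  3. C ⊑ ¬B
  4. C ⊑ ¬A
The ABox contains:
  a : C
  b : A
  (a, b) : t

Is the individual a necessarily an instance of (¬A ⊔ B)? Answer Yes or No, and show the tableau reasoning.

Yes

1. a : (¬A ⊔ B)?  L(a) = {C} ∪ {(A ⊓ ¬B)}
   clash {A, ¬A} at a — a ∈ (¬A ⊔ B)
2. Hence a : (¬A ⊔ B): entailed.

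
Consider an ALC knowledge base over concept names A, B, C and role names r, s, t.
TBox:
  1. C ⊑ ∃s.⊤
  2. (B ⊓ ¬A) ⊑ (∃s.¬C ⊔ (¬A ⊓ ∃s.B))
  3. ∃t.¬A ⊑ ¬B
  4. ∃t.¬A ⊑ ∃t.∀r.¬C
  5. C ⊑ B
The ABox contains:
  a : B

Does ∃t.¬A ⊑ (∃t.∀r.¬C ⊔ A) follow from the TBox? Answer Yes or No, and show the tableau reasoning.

1. ∃t.¬A ⊑ (∃t.∀r.¬C ⊔ A)  ⇔  (∃t.¬A ⊓ (∀t.∃r.C ⊓ ¬A)) unsat w.r.t. T
   all branches close; clash {B, ¬B} at x₀
2. Hence ∃t.¬A ⊑ (∃t.∀r.¬C ⊔ A): entailed.

Yes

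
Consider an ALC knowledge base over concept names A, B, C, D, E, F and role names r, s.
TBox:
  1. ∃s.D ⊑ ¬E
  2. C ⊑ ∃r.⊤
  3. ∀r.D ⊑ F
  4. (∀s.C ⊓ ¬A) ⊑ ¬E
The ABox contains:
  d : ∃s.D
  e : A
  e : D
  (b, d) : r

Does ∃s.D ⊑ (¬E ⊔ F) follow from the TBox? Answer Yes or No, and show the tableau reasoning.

1. ∃s.D ⊑ (¬E ⊔ F)  ⇔  (∃s.D ⊓ (E ⊓ ¬F)) unsat w.r.t. T
   all branches close; clash {E, ¬E} at x₀
2. Hence ∃s.D ⊑ (¬E ⊔ F): entailed.

Yes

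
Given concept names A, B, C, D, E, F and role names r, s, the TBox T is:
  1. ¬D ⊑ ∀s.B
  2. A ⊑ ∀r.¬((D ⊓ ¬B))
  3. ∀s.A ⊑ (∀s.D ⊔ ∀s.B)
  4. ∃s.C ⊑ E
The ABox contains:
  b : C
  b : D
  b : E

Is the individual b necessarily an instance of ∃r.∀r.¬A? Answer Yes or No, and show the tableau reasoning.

No

1. b : ∃r.∀r.¬A?  L(b) = {C, D, E} ∪ {∀r.∃r.A}
   open: L(b) ⊇ {C, D, E, ¬A, ∀r.∃r.A, …} (+ ∃-successors) — b ∉ ∃r.∀r.¬A possible
2. Hence b : ∃r.∀r.¬A: not entailed.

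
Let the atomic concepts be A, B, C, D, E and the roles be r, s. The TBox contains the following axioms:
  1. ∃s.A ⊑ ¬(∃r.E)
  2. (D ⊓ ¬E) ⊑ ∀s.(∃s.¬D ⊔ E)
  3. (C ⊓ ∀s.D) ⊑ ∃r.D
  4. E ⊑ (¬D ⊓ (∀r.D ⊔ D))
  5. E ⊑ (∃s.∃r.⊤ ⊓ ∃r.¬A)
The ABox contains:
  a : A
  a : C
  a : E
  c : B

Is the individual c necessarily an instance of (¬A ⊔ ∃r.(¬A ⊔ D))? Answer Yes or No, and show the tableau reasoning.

No

1. c : (¬A ⊔ ∃r.(¬A ⊔ D))?  L(c) = {B} ∪ {(A ⊓ ∀r.(A ⊓ ¬D))}
   open: L(c) ⊇ {A, B, ¬C, ¬D, ¬E, …} — c ∉ (¬A ⊔ ∃r.(¬A ⊔ D)) possible
2. Hence c : (¬A ⊔ ∃r.(¬A ⊔ D)): not entailed.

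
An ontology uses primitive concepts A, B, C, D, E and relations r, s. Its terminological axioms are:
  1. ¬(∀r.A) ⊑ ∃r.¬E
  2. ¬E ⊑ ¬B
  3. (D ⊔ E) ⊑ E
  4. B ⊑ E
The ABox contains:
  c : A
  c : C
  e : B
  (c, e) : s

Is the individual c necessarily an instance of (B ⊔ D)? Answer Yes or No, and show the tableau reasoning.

No

1. c : (B ⊔ D)?  L(c) = {A, C} ∪ {(¬B ⊓ ¬D)}
   open: L(c) ⊇ {A, C, ¬B, ¬D, ¬E, …} — c ∉ (B ⊔ D) possible
2. Hence c : (B ⊔ D): not entailed.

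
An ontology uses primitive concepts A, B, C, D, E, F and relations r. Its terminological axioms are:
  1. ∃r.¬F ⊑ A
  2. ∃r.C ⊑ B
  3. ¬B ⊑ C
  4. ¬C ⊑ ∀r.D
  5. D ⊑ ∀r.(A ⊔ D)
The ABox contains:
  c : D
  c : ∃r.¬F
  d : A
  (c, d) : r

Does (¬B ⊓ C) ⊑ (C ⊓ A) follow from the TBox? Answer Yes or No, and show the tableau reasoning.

No

1. (¬B ⊓ C) ⊑ (C ⊓ A)  ⇔  ((¬B ⊓ C) ⊓ (¬C ⊔ ¬A)) unsat w.r.t. T
   open: L(x₀) ⊇ {C, ¬A, ¬B, ¬D, ∀r.F, …}
2. Hence (¬B ⊓ C) ⊑ (C ⊓ A): not entailed.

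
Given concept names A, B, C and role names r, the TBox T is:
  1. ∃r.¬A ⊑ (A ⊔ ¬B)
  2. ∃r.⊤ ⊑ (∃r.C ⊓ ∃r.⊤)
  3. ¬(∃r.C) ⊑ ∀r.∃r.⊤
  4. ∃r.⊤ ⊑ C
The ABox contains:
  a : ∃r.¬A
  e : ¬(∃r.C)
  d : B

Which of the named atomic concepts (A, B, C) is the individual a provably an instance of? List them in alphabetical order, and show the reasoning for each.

{C}

1. a : A?  L(a) = {∃r.¬A} ∪ {¬A}
   apply at a: ∃r.¬A⊑(A ⊔ ¬B)
   open: L(a) ⊇ {C, ¬A, ¬B, ∃r.C, ∃r.¬A, …} (+ ∃-successors) — a ∉ A possible
2. a : B?  L(a) = {∃r.¬A} ∪ {¬B}
   apply at a: ∃r.¬A⊑(A ⊔ ¬B)
   open: L(a) ⊇ {C, ¬B, ∃r.C, ∃r.¬A, ∃r.⊤} (+ ∃-successors) — a ∉ B possible
3. a : C?  L(a) = {∃r.¬A} ∪ {¬C}
   clash {C, ¬C} at a — a ∈ C
4. Entailed for a: {C}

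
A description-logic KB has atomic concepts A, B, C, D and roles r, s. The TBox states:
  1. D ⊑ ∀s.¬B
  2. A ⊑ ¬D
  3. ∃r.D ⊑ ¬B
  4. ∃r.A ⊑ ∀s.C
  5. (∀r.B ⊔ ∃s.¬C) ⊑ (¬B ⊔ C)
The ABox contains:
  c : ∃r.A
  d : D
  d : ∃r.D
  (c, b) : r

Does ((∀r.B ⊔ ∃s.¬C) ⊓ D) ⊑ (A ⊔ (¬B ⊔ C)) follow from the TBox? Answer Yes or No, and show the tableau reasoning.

1. ((∀r.B ⊔ ∃s.¬C) ⊓ D) ⊑ (A ⊔ (¬B ⊔ C))  ⇔  (((∀r.B ⊔ ∃s.¬C) ⊓ D) ⊓ (¬A ⊓ (B ⊓ ¬C))) unsat w.r.t. T
   all branches close; clash {B, ¬B} at x₀
2. Hence ((∀r.B ⊔ ∃s.¬C) ⊓ D) ⊑ (A ⊔ (¬B ⊔ C)): entailed.

Yes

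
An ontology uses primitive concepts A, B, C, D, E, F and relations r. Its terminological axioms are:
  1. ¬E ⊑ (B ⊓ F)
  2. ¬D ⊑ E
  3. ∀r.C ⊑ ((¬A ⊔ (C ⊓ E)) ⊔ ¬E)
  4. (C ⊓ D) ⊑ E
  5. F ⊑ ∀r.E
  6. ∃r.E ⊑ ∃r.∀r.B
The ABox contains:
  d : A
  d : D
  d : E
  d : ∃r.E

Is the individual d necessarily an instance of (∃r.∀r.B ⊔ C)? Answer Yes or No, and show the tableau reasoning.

Yes

1. d : (∃r.∀r.B ⊔ C)?  L(d) = {A, D, E, ∃r.E} ∪ {(∀r.∃r.¬B ⊓ ¬C)}
   clash {E, ¬E} at d — d ∈ (∃r.∀r.B ⊔ C)
2. Hence d : (∃r.∀r.B ⊔ C): entailed.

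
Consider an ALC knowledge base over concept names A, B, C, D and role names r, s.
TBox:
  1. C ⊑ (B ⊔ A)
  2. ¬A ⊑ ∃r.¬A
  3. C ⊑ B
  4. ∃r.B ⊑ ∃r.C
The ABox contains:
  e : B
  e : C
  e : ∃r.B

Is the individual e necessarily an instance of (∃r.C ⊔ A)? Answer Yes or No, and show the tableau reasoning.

Yes

1. e : (∃r.C ⊔ A)?  L(e) = {B, C, ∃r.B} ∪ {(∀r.¬C ⊓ ¬A)}
   clash {C, ¬C} at an ∃-successor — e ∈ (∃r.C ⊔ A)
2. Hence e : (∃r.C ⊔ A): entailed.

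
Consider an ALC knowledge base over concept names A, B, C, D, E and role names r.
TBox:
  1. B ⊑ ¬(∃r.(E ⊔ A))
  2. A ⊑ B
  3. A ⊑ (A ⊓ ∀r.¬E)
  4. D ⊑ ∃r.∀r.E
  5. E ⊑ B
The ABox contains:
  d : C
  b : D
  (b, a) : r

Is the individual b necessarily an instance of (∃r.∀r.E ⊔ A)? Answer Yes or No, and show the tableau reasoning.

1. b : (∃r.∀r.E ⊔ A)?  L(b) = {D} ∪ {(∀r.∃r.¬E ⊓ ¬A)}
   clash {E, ¬E} at an ∃-successor — b ∈ (∃r.∀r.E ⊔ A)
2. Hence b : (∃r.∀r.E ⊔ A): entailed.

Yes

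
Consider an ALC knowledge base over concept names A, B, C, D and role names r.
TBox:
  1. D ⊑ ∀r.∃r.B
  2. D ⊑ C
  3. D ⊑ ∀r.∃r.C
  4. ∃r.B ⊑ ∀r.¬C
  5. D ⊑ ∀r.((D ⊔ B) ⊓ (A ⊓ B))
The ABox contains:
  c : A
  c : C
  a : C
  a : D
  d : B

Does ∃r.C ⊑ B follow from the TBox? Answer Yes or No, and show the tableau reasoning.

No

1. ∃r.C ⊑ B  ⇔  (∃r.C ⊓ ¬B) unsat w.r.t. T
   open: L(x₀) ⊇ {¬B, ¬D, ∀r.¬B, ∃r.C} (+ ∃-successors)
2. Hence ∃r.C ⊑ B: not entailed.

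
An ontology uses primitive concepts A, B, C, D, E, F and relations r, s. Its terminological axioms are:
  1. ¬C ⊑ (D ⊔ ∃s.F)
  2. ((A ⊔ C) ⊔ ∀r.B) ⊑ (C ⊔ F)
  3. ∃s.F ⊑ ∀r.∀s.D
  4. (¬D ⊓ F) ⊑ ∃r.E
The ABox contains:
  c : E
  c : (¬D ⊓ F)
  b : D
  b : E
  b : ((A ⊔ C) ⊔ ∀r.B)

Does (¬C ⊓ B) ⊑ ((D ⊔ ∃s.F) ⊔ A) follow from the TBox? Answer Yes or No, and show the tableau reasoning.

Yes

1. (¬C ⊓ B) ⊑ ((D ⊔ ∃s.F) ⊔ A)  ⇔  ((¬C ⊓ B) ⊓ ((¬D ⊓ ∀s.¬F) ⊓ ¬A)) unsat w.r.t. T
   all branches close; clash {F, ¬F} at an ∃-successor
2. Hence (¬C ⊓ B) ⊑ ((D ⊔ ∃s.F) ⊔ A): entailed.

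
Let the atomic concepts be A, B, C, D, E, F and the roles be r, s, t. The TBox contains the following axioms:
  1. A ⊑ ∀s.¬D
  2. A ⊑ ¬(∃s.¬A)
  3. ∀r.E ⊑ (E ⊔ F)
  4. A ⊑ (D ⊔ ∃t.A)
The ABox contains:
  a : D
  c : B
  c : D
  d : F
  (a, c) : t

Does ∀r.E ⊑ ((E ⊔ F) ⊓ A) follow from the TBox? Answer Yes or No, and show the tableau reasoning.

No

1. ∀r.E ⊑ ((E ⊔ F) ⊓ A)  ⇔  (∀r.E ⊓ ((¬E ⊓ ¬F) ⊔ ¬A)) unsat w.r.t. T
   apply at x₀: ∀r.E⊑(E ⊔ F)
   open: L(x₀) ⊇ {E, ¬A, ∀r.E}
2. Hence ∀r.E ⊑ ((E ⊔ F) ⊓ A): not entailed.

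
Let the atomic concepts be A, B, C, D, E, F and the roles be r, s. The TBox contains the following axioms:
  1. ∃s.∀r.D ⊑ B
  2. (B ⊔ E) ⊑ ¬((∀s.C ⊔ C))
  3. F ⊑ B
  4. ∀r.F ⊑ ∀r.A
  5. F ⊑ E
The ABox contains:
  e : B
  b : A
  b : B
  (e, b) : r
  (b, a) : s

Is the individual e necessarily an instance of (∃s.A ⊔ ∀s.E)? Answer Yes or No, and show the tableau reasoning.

1. e : (∃s.A ⊔ ∀s.E)?  L(e) = {B} ∪ {(∀s.¬A ⊓ ∃s.¬E)}
   open: L(e) ⊇ {B, ¬C, ¬F, ∀s.¬A, ∃r.¬F, …} (+ ∃-successors) — e ∉ (∃s.A ⊔ ∀s.E) possible
2. Hence e : (∃s.A ⊔ ∀s.E): not entailed.

No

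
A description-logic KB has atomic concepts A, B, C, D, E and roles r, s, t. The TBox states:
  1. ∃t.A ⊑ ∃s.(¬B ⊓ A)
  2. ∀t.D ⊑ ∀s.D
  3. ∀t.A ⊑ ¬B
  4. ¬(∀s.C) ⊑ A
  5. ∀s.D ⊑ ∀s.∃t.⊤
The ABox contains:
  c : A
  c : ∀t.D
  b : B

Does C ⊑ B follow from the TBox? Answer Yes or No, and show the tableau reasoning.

1. C ⊑ B  ⇔  (C ⊓ ¬B) unsat w.r.t. T
   open: L(x₀) ⊇ {C, ¬B, ∀s.C, ∀t.¬A, ∃s.¬D, …} (+ ∃-successors)
2. Hence C ⊑ B: not entailed.

No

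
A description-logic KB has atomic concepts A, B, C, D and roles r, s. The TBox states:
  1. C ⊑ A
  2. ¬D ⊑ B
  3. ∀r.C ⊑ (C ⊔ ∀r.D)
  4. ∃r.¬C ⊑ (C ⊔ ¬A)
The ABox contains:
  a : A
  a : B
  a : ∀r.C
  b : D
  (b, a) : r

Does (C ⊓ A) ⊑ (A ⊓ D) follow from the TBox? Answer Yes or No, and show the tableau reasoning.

No

1. (C ⊓ A) ⊑ (A ⊓ D)  ⇔  ((C ⊓ A) ⊓ (¬A ⊔ ¬D)) unsat w.r.t. T
   open: L(x₀) ⊇ {A, B, C, ¬D, ∀r.C}
2. Hence (C ⊓ A) ⊑ (A ⊓ D): not entailed.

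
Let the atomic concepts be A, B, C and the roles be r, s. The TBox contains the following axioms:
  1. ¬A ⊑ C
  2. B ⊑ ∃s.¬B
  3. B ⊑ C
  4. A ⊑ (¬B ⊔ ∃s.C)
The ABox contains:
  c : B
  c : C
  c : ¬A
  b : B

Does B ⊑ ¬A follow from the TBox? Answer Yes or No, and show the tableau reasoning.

1. B ⊑ ¬A  ⇔  (B ⊓ A) unsat w.r.t. T
   apply at x₀: B⊑∃s.¬B; B⊑C; A⊑(¬B ⊔ ∃s.C)
   open: L(x₀) ⊇ {A, B, C, ∃s.C, ∃s.¬B} (+ ∃-successors)
2. Hence B ⊑ ¬A: not entailed.

No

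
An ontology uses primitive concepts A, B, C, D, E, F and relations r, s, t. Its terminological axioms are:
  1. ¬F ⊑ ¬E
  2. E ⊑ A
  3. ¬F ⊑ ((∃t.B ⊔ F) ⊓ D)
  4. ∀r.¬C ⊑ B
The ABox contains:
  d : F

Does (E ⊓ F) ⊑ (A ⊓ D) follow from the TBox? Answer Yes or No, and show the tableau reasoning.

No

1. (E ⊓ F) ⊑ (A ⊓ D)  ⇔  ((E ⊓ F) ⊓ (¬A ⊔ ¬D)) unsat w.r.t. T
   apply at x₀: E⊑A
   open: L(x₀) ⊇ {A, E, F, ¬D, ∃r.C} (+ ∃-successors)
2. Hence (E ⊓ F) ⊑ (A ⊓ D): not entailed.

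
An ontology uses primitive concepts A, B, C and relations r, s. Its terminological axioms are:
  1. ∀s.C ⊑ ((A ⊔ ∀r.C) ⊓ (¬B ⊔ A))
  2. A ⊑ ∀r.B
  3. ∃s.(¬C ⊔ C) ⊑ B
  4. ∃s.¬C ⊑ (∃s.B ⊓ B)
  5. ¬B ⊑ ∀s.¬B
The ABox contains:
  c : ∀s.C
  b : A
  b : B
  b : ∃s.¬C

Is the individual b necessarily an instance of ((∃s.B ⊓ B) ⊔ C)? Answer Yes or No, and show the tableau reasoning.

Yes

1. b : ((∃s.B ⊓ B) ⊔ C)?  L(b) = {A, B, ∃s.¬C} ∪ {((∀s.¬B ⊔ ¬B) ⊓ ¬C)}
   clash {B, ¬B} at b — b ∈ ((∃s.B ⊓ B) ⊔ C)
2. Hence b : ((∃s.B ⊓ B) ⊔ C): entailed.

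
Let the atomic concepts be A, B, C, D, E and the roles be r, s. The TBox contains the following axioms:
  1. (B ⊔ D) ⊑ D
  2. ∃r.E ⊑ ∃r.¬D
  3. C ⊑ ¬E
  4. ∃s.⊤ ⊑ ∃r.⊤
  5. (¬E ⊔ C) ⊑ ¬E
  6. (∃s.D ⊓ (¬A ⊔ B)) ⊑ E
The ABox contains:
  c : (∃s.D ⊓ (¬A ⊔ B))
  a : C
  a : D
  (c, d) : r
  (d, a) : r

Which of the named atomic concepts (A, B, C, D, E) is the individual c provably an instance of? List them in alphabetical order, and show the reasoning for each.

1. c : A?  L(c) = {(∃s.D ⊓ (¬A ⊔ B))} ∪ {¬A}
   apply at c: (∃s.D ⊓ (¬A ⊔ B))⊑E
   open: L(c) ⊇ {E, ¬A, ¬B, ¬C, ¬D, …} (+ ∃-successors) — c ∉ A possible
2. c : B?  L(c) = {(∃s.D ⊓ (¬A ⊔ B))} ∪ {¬B}
   apply at c: (∃s.D ⊓ (¬A ⊔ B))⊑E
   open: L(c) ⊇ {E, ¬A, ¬B, ¬C, ¬D, …} (+ ∃-successors) — c ∉ B possible
3. c : C?  L(c) = {(∃s.D ⊓ (¬A ⊔ B))} ∪ {¬C}
   apply at c: (∃s.D ⊓ (¬A ⊔ B))⊑E
   open: L(c) ⊇ {E, ¬A, ¬B, ¬C, ¬D, …} (+ ∃-successors) — c ∉ C possible
4. c : D?  L(c) = {(∃s.D ⊓ (¬A ⊔ B))} ∪ {¬D}
   apply at c: (∃s.D ⊓ (¬A ⊔ B))⊑E
   open: L(c) ⊇ {E, ¬A, ¬B, ¬C, ¬D, …} (+ ∃-successors) — c ∉ D possible
5. c : E?  L(c) = {(∃s.D ⊓ (¬A ⊔ B))} ∪ {¬E}
   clash {E, ¬E} at c — c ∈ E
6. Entailed for c: {E}

{E}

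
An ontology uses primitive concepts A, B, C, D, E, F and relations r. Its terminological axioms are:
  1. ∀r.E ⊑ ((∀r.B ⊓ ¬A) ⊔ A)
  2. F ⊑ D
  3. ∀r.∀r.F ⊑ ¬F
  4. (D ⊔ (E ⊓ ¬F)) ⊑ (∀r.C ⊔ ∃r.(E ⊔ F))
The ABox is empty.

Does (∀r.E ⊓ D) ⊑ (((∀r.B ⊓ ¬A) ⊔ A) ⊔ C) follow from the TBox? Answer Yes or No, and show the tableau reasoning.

1. (∀r.E ⊓ D) ⊑ (((∀r.B ⊓ ¬A) ⊔ A) ⊔ C)  ⇔  ((∀r.E ⊓ D) ⊓ (((∃r.¬B ⊔ A) ⊓ ¬A) ⊓ ¬C)) unsat w.r.t. T
   all branches close; clash {A, ¬A} at x₀
2. Hence (∀r.E ⊓ D) ⊑ (((∀r.B ⊓ ¬A) ⊔ A) ⊔ C): entailed.

Yes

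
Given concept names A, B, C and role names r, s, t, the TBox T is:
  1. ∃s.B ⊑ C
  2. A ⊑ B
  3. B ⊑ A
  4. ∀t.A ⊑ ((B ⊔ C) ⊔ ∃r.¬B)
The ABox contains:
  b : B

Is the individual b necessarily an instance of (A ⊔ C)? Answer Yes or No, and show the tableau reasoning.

1. b : (A ⊔ C)?  L(b) = {B} ∪ {(¬A ⊓ ¬C)}
   clash {A, ¬A} at b — b ∈ (A ⊔ C)
2. Hence b : (A ⊔ C): entailed.

Yes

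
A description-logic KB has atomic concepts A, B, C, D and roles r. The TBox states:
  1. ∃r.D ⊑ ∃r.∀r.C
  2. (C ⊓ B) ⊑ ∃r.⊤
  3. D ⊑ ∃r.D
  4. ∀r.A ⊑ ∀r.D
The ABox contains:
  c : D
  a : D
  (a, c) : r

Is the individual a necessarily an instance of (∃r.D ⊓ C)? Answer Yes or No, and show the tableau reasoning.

No

1. a : (∃r.D ⊓ C)?  L(a) = {D} ∪ {(∀r.¬D ⊔ ¬C)}
   apply at a: D⊑∃r.D
   open: L(a) ⊇ {D, ¬C, ∃r.D, ∃r.¬A, ∃r.∀r.C} (+ ∃-successors) — a ∉ (∃r.D ⊓ C) possible
2. Hence a : (∃r.D ⊓ C): not entailed.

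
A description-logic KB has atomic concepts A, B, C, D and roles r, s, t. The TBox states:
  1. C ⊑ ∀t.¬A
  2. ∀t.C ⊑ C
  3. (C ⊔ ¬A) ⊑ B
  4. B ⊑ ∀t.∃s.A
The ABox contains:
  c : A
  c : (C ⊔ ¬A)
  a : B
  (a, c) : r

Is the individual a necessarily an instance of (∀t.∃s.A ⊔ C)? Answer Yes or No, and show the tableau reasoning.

1. a : (∀t.∃s.A ⊔ C)?  L(a) = {B} ∪ {(∃t.∀s.¬A ⊓ ¬C)}
   clash {C, ¬C} at a — a ∈ (∀t.∃s.A ⊔ C)
2. Hence a : (∀t.∃s.A ⊔ C): entailed.

Yes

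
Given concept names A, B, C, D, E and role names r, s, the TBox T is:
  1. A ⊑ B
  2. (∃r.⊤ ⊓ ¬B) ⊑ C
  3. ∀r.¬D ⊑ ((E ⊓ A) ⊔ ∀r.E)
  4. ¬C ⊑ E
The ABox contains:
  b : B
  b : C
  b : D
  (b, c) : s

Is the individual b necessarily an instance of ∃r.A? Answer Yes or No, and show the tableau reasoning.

1. b : ∃r.A?  L(b) = {B, C, D} ∪ {∀r.¬A}
   open: L(b) ⊇ {B, C, D, ∀r.¬A, ∃r.D} (+ ∃-successors) — b ∉ ∃r.A possible
2. Hence b : ∃r.A: not entailed.

No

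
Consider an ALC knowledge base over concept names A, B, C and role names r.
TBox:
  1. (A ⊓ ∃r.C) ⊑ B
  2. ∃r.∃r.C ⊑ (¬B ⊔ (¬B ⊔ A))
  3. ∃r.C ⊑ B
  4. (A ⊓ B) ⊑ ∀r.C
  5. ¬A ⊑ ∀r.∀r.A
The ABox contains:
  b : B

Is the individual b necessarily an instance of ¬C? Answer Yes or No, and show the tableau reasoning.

1. b : ¬C?  L(b) = {B} ∪ {C}
   open: L(b) ⊇ {B, C, ¬A, ∀r.∀r.A, ∀r.∀r.¬C} — b ∉ ¬C possible
2. Hence b : ¬C: not entailed.

No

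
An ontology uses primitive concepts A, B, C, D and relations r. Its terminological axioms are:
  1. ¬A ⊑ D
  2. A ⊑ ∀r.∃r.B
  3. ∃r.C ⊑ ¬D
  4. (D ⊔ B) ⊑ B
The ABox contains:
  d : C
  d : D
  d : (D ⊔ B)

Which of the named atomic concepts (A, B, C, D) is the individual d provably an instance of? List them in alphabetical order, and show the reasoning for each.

1. d : A?  L(d) = {C, D, (D ⊔ B)} ∪ {¬A}
   apply at d: (D ⊔ B)⊑B
   open: L(d) ⊇ {B, C, D, ¬A, ∀r.¬C} — d ∉ A possible
2. d : B?  L(d) = {C, D, (D ⊔ B)} ∪ {¬B}
   clash {B, ¬B} at d — d ∈ B
3. d : C?  L(d) = {C, D, (D ⊔ B)} ∪ {¬C}
   clash {C, ¬C} at d — d ∈ C
4. d : D?  L(d) = {C, D, (D ⊔ B)} ∪ {¬D}
   clash {D, ¬D} at d — d ∈ D
5. Entailed for d: {B, C, D}

{B, C, D}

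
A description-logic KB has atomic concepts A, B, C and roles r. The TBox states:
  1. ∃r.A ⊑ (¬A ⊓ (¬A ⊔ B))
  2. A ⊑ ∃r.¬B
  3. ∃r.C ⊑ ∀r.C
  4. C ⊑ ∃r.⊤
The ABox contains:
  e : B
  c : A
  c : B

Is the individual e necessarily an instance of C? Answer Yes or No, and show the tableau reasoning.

No

1. e : C?  L(e) = {B} ∪ {¬C}
   open: L(e) ⊇ {B, ¬A, ¬C, ∀r.¬A, ∀r.¬C} — e ∉ C possible
2. Hence e : C: not entailed.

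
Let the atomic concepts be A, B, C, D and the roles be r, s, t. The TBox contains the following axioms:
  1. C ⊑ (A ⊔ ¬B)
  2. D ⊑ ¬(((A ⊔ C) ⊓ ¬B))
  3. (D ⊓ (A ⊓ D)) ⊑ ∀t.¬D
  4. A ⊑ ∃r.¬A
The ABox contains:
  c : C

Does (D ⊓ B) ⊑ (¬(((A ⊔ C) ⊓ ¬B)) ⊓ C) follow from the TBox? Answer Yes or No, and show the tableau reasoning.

No

1. (D ⊓ B) ⊑ (¬(((A ⊔ C) ⊓ ¬B)) ⊓ C)  ⇔  ((D ⊓ B) ⊓ (((A ⊔ C) ⊓ ¬B) ⊔ ¬C)) unsat w.r.t. T
   apply at x₀: D⊑¬(((A ⊔ C) ⊓ ¬B))
   open: L(x₀) ⊇ {B, D, ¬A, ¬C}
2. Hence (D ⊓ B) ⊑ (¬(((A ⊔ C) ⊓ ¬B)) ⊓ C): not entailed.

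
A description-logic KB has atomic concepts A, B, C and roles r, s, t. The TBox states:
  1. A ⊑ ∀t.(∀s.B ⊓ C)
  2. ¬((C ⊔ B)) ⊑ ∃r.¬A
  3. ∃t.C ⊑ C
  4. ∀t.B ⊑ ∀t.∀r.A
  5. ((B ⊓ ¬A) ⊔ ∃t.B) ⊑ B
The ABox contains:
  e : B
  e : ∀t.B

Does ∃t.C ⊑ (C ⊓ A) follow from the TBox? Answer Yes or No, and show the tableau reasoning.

1. ∃t.C ⊑ (C ⊓ A)  ⇔  (∃t.C ⊓ (¬C ⊔ ¬A)) unsat w.r.t. T
   apply at x₀: ∃t.C⊑C
   open: L(x₀) ⊇ {C, ¬A, ¬B, ∀t.¬B, ∃t.C, …} (+ ∃-successors)
2. Hence ∃t.C ⊑ (C ⊓ A): not entailed.

No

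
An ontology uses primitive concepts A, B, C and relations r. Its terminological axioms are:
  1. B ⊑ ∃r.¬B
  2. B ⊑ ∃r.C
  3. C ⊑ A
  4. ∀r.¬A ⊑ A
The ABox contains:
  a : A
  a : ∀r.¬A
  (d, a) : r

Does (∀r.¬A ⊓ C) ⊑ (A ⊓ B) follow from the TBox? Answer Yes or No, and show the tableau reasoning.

No

1. (∀r.¬A ⊓ C) ⊑ (A ⊓ B)  ⇔  ((∀r.¬A ⊓ C) ⊓ (¬A ⊔ ¬B)) unsat w.r.t. T
   apply at x₀: C⊑A; ∀r.¬A⊑A
   open: L(x₀) ⊇ {A, C, ¬B, ∀r.¬A}
2. Hence (∀r.¬A ⊓ C) ⊑ (A ⊓ B): not entailed.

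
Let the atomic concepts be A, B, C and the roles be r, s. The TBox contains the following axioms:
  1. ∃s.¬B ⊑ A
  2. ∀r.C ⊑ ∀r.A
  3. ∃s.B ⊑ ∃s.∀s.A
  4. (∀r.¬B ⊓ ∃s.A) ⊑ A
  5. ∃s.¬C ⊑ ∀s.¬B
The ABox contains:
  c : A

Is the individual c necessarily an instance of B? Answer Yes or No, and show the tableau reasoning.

1. c : B?  L(c) = {A} ∪ {¬B}
   open: L(c) ⊇ {A, ¬B, ∀s.C, ∀s.¬B, ∃r.¬C} (+ ∃-successors) — c ∉ B possible
2. Hence c : B: not entailed.

No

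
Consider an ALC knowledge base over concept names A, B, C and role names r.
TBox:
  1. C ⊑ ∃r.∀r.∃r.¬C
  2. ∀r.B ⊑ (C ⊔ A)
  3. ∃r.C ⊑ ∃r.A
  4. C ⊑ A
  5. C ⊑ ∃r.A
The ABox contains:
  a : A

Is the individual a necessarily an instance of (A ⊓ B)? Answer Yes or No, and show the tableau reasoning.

1. a : (A ⊓ B)?  L(a) = {A} ∪ {(¬A ⊔ ¬B)}
   open: L(a) ⊇ {A, ¬B, ¬C, ∀r.¬C, ∃r.¬B} (+ ∃-successors) — a ∉ (A ⊓ B) possible
2. Hence a : (A ⊓ B): not entailed.

No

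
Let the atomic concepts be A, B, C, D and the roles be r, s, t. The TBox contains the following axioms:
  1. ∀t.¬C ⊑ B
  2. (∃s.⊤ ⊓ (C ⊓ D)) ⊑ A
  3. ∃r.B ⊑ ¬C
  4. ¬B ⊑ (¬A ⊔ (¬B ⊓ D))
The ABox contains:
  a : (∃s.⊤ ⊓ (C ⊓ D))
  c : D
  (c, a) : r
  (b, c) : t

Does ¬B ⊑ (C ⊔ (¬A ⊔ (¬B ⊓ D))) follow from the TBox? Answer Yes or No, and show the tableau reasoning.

1. ¬B ⊑ (C ⊔ (¬A ⊔ (¬B ⊓ D)))  ⇔  (¬B ⊓ (¬C ⊓ (A ⊓ (B ⊔ ¬D)))) unsat w.r.t. T
   all branches close; clash {B, ¬B} at x₀
2. Hence ¬B ⊑ (C ⊔ (¬A ⊔ (¬B ⊓ D))): entailed.

Yes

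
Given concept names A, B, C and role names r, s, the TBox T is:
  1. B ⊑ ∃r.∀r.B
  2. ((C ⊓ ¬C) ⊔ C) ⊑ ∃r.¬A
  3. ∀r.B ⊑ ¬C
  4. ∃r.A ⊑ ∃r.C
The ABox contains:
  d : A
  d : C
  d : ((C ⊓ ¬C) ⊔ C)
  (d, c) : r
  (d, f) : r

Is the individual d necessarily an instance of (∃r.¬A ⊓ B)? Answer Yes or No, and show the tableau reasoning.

No

1. d : (∃r.¬A ⊓ B)?  L(d) = {A, C, ((C ⊓ ¬C) ⊔ C)} ∪ {(∀r.A ⊔ ¬B)}
   apply at d: ((C ⊓ ¬C) ⊔ C)⊑∃r.¬A
   open: L(d) ⊇ {A, C, ¬B, ∀r.¬A, ∃r.¬A, …} (+ ∃-successors) — d ∉ (∃r.¬A ⊓ B) possible
2. Hence d : (∃r.¬A ⊓ B): not entailed.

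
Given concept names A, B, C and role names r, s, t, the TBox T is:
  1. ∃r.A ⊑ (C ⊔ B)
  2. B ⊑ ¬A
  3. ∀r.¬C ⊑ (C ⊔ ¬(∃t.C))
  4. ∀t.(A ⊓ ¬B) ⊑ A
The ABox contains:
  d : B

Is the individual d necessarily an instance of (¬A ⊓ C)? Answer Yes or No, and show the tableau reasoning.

1. d : (¬A ⊓ C)?  L(d) = {B} ∪ {(A ⊔ ¬C)}
   apply at d: B⊑¬A
   open: L(d) ⊇ {B, ¬A, ¬C, ∀r.¬A, ∃r.C, …} (+ ∃-successors) — d ∉ (¬A ⊓ C) possible
2. Hence d : (¬A ⊓ C): not entailed.

No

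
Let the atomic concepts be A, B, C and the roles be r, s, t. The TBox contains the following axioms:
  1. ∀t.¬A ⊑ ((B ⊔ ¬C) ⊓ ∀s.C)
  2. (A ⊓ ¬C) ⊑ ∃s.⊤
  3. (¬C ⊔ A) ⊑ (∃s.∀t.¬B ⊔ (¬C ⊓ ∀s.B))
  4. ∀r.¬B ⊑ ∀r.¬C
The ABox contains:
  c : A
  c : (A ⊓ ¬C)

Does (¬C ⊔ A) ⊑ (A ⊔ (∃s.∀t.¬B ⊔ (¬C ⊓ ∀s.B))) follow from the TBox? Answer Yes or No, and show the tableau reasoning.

1. (¬C ⊔ A) ⊑ (A ⊔ (∃s.∀t.¬B ⊔ (¬C ⊓ ∀s.B)))  ⇔  ((¬C ⊔ A) ⊓ (¬A ⊓ (∀s.∃t.B ⊓ (C ⊔ ∃s.¬B)))) unsat w.r.t. T
   all branches close; clash {A, ¬A} at x₀
2. Hence (¬C ⊔ A) ⊑ (A ⊔ (∃s.∀t.¬B ⊔ (¬C ⊓ ∀s.B))): entailed.

Yes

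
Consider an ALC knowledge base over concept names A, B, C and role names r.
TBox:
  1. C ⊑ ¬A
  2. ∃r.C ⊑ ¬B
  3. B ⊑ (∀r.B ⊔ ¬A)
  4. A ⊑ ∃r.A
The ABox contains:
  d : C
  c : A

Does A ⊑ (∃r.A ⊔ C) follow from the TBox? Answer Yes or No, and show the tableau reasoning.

Yes

1. A ⊑ (∃r.A ⊔ C)  ⇔  (A ⊓ (∀r.¬A ⊓ ¬C)) unsat w.r.t. T
   all branches close; clash {A, ¬A} at x₀
2. Hence A ⊑ (∃r.A ⊔ C): entailed.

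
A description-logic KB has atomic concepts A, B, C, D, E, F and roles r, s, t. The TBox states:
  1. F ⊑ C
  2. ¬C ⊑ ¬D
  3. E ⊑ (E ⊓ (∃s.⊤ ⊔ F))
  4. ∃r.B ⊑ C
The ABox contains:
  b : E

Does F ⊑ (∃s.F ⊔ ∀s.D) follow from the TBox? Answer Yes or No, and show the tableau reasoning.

1. F ⊑ (∃s.F ⊔ ∀s.D)  ⇔  (F ⊓ (∀s.¬F ⊓ ∃s.¬D)) unsat w.r.t. T
   apply at x₀: F⊑C
   open: L(x₀) ⊇ {C, F, ¬E, ∀s.¬F, ∃s.¬D} (+ ∃-successors)
2. Hence F ⊑ (∃s.F ⊔ ∀s.D): not entailed.

No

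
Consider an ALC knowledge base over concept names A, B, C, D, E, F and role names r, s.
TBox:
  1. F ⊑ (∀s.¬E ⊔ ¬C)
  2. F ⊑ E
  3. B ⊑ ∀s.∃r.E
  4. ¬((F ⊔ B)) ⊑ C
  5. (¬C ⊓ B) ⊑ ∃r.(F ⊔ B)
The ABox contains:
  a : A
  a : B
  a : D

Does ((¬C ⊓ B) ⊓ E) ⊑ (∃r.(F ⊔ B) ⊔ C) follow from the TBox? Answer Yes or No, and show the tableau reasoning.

1. ((¬C ⊓ B) ⊓ E) ⊑ (∃r.(F ⊔ B) ⊔ C)  ⇔  (((¬C ⊓ B) ⊓ E) ⊓ (∀r.(¬F ⊓ ¬B) ⊓ ¬C)) unsat w.r.t. T
   all branches close; clash {C, ¬C} at x₀
2. Hence ((¬C ⊓ B) ⊓ E) ⊑ (∃r.(F ⊔ B) ⊔ C): entailed.

Yes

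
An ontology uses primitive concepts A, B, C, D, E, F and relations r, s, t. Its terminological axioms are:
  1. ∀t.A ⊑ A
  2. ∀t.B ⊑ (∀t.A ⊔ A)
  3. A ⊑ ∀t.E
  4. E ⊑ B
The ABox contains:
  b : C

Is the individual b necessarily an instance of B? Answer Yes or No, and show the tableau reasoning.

1. b : B?  L(b) = {C} ∪ {¬B}
   open: L(b) ⊇ {C, ¬A, ¬B, ¬E, ∃t.¬A, …} (+ ∃-successors) — b ∉ B possible
2. Hence b : B: not entailed.

No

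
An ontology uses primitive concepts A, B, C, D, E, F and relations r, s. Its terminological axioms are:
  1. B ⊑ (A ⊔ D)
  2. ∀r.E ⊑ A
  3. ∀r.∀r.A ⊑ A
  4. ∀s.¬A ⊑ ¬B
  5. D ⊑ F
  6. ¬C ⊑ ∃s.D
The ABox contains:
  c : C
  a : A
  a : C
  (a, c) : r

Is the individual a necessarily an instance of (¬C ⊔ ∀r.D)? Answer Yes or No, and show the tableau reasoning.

No

1. a : (¬C ⊔ ∀r.D)?  L(a) = {A, C} ∪ {(C ⊓ ∃r.¬D)}
   open: L(a) ⊇ {A, C, ¬B, ¬D, ∃r.¬D} (+ ∃-successors) — a ∉ (¬C ⊔ ∀r.D) possible
2. Hence a : (¬C ⊔ ∀r.D): not entailed.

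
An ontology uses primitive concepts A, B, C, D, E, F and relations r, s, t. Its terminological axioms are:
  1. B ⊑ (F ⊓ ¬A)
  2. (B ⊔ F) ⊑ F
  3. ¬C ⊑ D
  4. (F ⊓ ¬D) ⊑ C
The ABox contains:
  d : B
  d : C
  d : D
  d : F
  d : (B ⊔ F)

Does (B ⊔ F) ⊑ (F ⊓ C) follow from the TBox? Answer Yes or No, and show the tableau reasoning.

1. (B ⊔ F) ⊑ (F ⊓ C)  ⇔  ((B ⊔ F) ⊓ (¬F ⊔ ¬C)) unsat w.r.t. T
   apply at x₀: (B ⊔ F)⊑F
   open: L(x₀) ⊇ {B, D, F, ¬A, ¬C}
2. Hence (B ⊔ F) ⊑ (F ⊓ C): not entailed.

No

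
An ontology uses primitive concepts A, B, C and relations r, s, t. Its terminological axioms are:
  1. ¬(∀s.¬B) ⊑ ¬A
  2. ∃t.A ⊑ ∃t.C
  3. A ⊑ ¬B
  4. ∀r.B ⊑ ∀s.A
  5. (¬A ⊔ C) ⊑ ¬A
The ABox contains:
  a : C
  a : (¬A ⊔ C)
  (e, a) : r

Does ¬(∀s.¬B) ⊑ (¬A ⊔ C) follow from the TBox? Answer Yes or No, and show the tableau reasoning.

Yes

1. ¬(∀s.¬B) ⊑ (¬A ⊔ C)  ⇔  (∃s.B ⊓ (A ⊓ ¬C)) unsat w.r.t. T
   all branches close; clash {A, ¬A} at x₀
2. Hence ¬(∀s.¬B) ⊑ (¬A ⊔ C): entailed.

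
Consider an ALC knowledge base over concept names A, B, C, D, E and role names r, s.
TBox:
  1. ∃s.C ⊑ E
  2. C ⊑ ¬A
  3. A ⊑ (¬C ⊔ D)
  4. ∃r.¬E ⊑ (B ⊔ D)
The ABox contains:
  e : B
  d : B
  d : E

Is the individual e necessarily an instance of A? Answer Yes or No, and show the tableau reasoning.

No

1. e : A?  L(e) = {B} ∪ {¬A}
   open: L(e) ⊇ {B, ¬A, ∀r.E, ∀s.¬C} — e ∉ A possible
2. Hence e : A: not entailed.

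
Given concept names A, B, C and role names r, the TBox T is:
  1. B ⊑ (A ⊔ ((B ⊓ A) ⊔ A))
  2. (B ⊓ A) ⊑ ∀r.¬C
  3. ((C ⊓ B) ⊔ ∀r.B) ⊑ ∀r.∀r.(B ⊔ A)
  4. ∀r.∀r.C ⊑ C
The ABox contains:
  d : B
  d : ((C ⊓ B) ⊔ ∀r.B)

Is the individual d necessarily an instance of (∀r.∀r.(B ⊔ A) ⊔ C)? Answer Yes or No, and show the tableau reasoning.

Yes

1. d : (∀r.∀r.(B ⊔ A) ⊔ C)?  L(d) = {B, ((C ⊓ B) ⊔ ∀r.B)} ∪ {(∃r.∃r.(¬B ⊓ ¬A) ⊓ ¬C)}
   clash {C, ¬C} at d — d ∈ (∀r.∀r.(B ⊔ A) ⊔ C)
2. Hence d : (∀r.∀r.(B ⊔ A) ⊔ C): entailed.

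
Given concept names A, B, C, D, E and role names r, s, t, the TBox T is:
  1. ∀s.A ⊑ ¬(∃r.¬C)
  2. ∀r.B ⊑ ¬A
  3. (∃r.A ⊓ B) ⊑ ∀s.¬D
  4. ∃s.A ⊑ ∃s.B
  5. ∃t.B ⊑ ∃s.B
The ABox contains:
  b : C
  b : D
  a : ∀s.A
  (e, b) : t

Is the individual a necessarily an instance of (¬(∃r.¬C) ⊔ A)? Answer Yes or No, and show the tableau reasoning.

1. a : (¬(∃r.¬C) ⊔ A)?  L(a) = {∀s.A} ∪ {(∃r.¬C ⊓ ¬A)}
   clash {C, ¬C} at an ∃-successor — a ∈ (¬(∃r.¬C) ⊔ A)
2. Hence a : (¬(∃r.¬C) ⊔ A): entailed.

Yes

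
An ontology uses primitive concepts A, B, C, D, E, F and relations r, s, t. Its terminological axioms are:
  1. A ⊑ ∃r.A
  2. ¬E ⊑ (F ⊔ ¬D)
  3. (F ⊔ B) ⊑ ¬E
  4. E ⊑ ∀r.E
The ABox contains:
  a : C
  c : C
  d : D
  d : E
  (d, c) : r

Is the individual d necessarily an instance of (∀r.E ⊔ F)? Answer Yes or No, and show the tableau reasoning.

1. d : (∀r.E ⊔ F)?  L(d) = {D, E} ∪ {(∃r.¬E ⊓ ¬F)}
   clash {E, ¬E} at d — d ∈ (∀r.E ⊔ F)
2. Hence d : (∀r.E ⊔ F): entailed.

Yes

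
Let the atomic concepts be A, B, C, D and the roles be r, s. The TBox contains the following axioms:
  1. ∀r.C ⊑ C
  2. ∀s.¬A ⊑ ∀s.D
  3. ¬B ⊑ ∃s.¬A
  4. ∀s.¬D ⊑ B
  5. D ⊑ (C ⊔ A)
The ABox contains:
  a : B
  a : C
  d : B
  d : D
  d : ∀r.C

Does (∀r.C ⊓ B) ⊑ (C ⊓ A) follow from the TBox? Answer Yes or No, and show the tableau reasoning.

No

1. (∀r.C ⊓ B) ⊑ (C ⊓ A)  ⇔  ((∀r.C ⊓ B) ⊓ (¬C ⊔ ¬A)) unsat w.r.t. T
   apply at x₀: ∀r.C⊑C
   open: L(x₀) ⊇ {B, C, ¬A, ¬D, ∀r.C, …} (+ ∃-successors)
2. Hence (∀r.C ⊓ B) ⊑ (C ⊓ A): not entailed.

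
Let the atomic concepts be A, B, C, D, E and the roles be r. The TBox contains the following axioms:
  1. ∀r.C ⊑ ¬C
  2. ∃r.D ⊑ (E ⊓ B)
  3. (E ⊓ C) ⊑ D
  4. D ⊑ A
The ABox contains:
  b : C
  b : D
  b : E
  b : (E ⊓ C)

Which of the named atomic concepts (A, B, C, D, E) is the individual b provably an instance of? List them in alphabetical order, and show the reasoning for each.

{A, C, D, E}

1. b : A?  L(b) = {C, D, E, (E ⊓ C)} ∪ {¬A}
   clash {A, ¬A} at b — b ∈ A
2. b : B?  L(b) = {C, D, E, (E ⊓ C)} ∪ {¬B}
   apply at b: D⊑A
   open: L(b) ⊇ {A, C, D, E, ¬B, …} (+ ∃-successors) — b ∉ B possible
3. b : C?  L(b) = {C, D, E, (E ⊓ C)} ∪ {¬C}
   clash {C, ¬C} at b — b ∈ C
4. b : D?  L(b) = {C, D, E, (E ⊓ C)} ∪ {¬D}
   clash {D, ¬D} at b — b ∈ D
5. b : E?  L(b) = {C, D, E, (E ⊓ C)} ∪ {¬E}
   clash {E, ¬E} at b — b ∈ E
6. Entailed for b: {A, C, D, E}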